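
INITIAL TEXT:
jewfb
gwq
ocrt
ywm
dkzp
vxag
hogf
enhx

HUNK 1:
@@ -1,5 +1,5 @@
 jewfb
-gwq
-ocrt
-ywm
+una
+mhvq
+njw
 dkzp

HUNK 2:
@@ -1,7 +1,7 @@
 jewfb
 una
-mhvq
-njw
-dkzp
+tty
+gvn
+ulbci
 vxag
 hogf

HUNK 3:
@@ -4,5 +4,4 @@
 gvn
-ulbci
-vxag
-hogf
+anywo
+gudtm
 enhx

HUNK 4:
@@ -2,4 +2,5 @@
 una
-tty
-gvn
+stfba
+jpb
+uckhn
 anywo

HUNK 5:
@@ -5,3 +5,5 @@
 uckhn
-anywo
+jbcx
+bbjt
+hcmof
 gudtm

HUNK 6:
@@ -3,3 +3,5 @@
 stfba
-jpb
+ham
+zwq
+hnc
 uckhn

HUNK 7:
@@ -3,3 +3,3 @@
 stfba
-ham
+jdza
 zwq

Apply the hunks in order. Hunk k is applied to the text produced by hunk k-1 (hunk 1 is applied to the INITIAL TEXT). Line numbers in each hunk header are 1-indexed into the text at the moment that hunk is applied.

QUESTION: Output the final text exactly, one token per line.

Answer: jewfb
una
stfba
jdza
zwq
hnc
uckhn
jbcx
bbjt
hcmof
gudtm
enhx

Derivation:
Hunk 1: at line 1 remove [gwq,ocrt,ywm] add [una,mhvq,njw] -> 8 lines: jewfb una mhvq njw dkzp vxag hogf enhx
Hunk 2: at line 1 remove [mhvq,njw,dkzp] add [tty,gvn,ulbci] -> 8 lines: jewfb una tty gvn ulbci vxag hogf enhx
Hunk 3: at line 4 remove [ulbci,vxag,hogf] add [anywo,gudtm] -> 7 lines: jewfb una tty gvn anywo gudtm enhx
Hunk 4: at line 2 remove [tty,gvn] add [stfba,jpb,uckhn] -> 8 lines: jewfb una stfba jpb uckhn anywo gudtm enhx
Hunk 5: at line 5 remove [anywo] add [jbcx,bbjt,hcmof] -> 10 lines: jewfb una stfba jpb uckhn jbcx bbjt hcmof gudtm enhx
Hunk 6: at line 3 remove [jpb] add [ham,zwq,hnc] -> 12 lines: jewfb una stfba ham zwq hnc uckhn jbcx bbjt hcmof gudtm enhx
Hunk 7: at line 3 remove [ham] add [jdza] -> 12 lines: jewfb una stfba jdza zwq hnc uckhn jbcx bbjt hcmof gudtm enhx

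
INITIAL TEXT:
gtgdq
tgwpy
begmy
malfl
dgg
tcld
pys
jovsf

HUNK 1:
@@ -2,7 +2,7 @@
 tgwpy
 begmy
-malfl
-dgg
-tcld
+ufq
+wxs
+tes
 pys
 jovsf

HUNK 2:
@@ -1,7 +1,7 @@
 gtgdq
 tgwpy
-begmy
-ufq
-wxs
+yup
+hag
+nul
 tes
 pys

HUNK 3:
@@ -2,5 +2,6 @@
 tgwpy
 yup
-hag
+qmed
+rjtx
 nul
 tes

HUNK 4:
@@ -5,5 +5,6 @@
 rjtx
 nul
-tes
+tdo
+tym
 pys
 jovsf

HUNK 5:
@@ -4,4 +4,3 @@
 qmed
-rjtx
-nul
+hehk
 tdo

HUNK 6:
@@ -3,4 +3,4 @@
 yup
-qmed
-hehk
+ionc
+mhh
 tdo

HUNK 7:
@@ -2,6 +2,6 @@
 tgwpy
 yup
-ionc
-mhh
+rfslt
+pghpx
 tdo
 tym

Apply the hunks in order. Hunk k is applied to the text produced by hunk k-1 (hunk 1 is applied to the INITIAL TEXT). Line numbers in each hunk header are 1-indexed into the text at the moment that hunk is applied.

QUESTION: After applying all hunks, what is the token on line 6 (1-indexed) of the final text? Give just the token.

Hunk 1: at line 2 remove [malfl,dgg,tcld] add [ufq,wxs,tes] -> 8 lines: gtgdq tgwpy begmy ufq wxs tes pys jovsf
Hunk 2: at line 1 remove [begmy,ufq,wxs] add [yup,hag,nul] -> 8 lines: gtgdq tgwpy yup hag nul tes pys jovsf
Hunk 3: at line 2 remove [hag] add [qmed,rjtx] -> 9 lines: gtgdq tgwpy yup qmed rjtx nul tes pys jovsf
Hunk 4: at line 5 remove [tes] add [tdo,tym] -> 10 lines: gtgdq tgwpy yup qmed rjtx nul tdo tym pys jovsf
Hunk 5: at line 4 remove [rjtx,nul] add [hehk] -> 9 lines: gtgdq tgwpy yup qmed hehk tdo tym pys jovsf
Hunk 6: at line 3 remove [qmed,hehk] add [ionc,mhh] -> 9 lines: gtgdq tgwpy yup ionc mhh tdo tym pys jovsf
Hunk 7: at line 2 remove [ionc,mhh] add [rfslt,pghpx] -> 9 lines: gtgdq tgwpy yup rfslt pghpx tdo tym pys jovsf
Final line 6: tdo

Answer: tdo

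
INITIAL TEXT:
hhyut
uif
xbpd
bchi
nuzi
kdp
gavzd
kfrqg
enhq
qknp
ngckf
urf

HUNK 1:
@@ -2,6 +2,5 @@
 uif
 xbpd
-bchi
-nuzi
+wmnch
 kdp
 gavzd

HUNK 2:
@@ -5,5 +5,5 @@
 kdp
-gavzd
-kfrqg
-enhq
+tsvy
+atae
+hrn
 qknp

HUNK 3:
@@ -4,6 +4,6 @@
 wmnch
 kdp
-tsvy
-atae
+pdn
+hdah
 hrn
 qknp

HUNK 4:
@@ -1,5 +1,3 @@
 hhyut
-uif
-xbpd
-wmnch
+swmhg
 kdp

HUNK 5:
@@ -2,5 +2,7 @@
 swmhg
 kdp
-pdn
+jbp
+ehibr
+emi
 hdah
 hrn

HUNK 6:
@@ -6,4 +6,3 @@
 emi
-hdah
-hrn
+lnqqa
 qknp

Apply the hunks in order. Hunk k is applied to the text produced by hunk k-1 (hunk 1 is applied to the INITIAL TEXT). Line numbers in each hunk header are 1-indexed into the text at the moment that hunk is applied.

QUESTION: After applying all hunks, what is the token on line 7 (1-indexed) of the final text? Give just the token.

Answer: lnqqa

Derivation:
Hunk 1: at line 2 remove [bchi,nuzi] add [wmnch] -> 11 lines: hhyut uif xbpd wmnch kdp gavzd kfrqg enhq qknp ngckf urf
Hunk 2: at line 5 remove [gavzd,kfrqg,enhq] add [tsvy,atae,hrn] -> 11 lines: hhyut uif xbpd wmnch kdp tsvy atae hrn qknp ngckf urf
Hunk 3: at line 4 remove [tsvy,atae] add [pdn,hdah] -> 11 lines: hhyut uif xbpd wmnch kdp pdn hdah hrn qknp ngckf urf
Hunk 4: at line 1 remove [uif,xbpd,wmnch] add [swmhg] -> 9 lines: hhyut swmhg kdp pdn hdah hrn qknp ngckf urf
Hunk 5: at line 2 remove [pdn] add [jbp,ehibr,emi] -> 11 lines: hhyut swmhg kdp jbp ehibr emi hdah hrn qknp ngckf urf
Hunk 6: at line 6 remove [hdah,hrn] add [lnqqa] -> 10 lines: hhyut swmhg kdp jbp ehibr emi lnqqa qknp ngckf urf
Final line 7: lnqqa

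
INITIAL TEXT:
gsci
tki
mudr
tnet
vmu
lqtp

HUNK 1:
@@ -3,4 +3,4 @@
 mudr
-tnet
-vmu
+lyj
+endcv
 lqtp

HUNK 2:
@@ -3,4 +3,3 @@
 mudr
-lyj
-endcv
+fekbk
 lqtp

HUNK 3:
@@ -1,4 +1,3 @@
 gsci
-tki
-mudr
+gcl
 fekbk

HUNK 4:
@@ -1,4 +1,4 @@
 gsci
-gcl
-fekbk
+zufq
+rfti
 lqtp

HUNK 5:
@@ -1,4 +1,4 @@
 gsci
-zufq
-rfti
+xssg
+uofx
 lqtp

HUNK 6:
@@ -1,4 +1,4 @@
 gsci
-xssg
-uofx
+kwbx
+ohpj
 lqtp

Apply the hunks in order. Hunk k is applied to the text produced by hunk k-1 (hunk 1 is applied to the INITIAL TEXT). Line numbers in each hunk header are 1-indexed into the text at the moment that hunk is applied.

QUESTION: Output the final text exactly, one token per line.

Hunk 1: at line 3 remove [tnet,vmu] add [lyj,endcv] -> 6 lines: gsci tki mudr lyj endcv lqtp
Hunk 2: at line 3 remove [lyj,endcv] add [fekbk] -> 5 lines: gsci tki mudr fekbk lqtp
Hunk 3: at line 1 remove [tki,mudr] add [gcl] -> 4 lines: gsci gcl fekbk lqtp
Hunk 4: at line 1 remove [gcl,fekbk] add [zufq,rfti] -> 4 lines: gsci zufq rfti lqtp
Hunk 5: at line 1 remove [zufq,rfti] add [xssg,uofx] -> 4 lines: gsci xssg uofx lqtp
Hunk 6: at line 1 remove [xssg,uofx] add [kwbx,ohpj] -> 4 lines: gsci kwbx ohpj lqtp

Answer: gsci
kwbx
ohpj
lqtp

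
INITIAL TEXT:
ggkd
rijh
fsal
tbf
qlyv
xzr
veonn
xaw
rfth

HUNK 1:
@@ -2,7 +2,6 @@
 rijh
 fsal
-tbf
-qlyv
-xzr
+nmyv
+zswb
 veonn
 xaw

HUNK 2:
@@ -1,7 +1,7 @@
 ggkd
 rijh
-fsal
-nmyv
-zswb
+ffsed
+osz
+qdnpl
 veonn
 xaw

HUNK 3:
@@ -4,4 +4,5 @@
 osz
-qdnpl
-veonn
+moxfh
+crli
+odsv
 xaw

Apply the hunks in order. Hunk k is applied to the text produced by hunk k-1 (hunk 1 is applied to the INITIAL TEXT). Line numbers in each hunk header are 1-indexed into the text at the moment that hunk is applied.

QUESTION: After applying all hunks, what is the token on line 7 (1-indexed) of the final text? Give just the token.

Answer: odsv

Derivation:
Hunk 1: at line 2 remove [tbf,qlyv,xzr] add [nmyv,zswb] -> 8 lines: ggkd rijh fsal nmyv zswb veonn xaw rfth
Hunk 2: at line 1 remove [fsal,nmyv,zswb] add [ffsed,osz,qdnpl] -> 8 lines: ggkd rijh ffsed osz qdnpl veonn xaw rfth
Hunk 3: at line 4 remove [qdnpl,veonn] add [moxfh,crli,odsv] -> 9 lines: ggkd rijh ffsed osz moxfh crli odsv xaw rfth
Final line 7: odsv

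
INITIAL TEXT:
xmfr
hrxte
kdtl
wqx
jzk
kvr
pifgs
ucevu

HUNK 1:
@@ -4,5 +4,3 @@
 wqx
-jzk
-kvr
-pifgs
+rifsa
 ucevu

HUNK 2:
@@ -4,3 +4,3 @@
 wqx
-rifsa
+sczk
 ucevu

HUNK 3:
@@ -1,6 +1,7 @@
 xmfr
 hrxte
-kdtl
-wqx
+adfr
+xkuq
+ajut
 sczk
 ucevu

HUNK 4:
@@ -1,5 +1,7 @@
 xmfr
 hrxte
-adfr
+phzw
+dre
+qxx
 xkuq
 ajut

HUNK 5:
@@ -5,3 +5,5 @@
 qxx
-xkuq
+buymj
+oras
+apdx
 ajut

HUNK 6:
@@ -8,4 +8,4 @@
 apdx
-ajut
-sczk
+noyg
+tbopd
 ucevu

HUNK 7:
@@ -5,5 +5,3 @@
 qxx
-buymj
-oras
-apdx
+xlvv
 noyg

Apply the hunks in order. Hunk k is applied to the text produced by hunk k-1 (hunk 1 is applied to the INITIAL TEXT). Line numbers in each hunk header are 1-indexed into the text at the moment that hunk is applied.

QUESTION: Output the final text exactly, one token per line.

Answer: xmfr
hrxte
phzw
dre
qxx
xlvv
noyg
tbopd
ucevu

Derivation:
Hunk 1: at line 4 remove [jzk,kvr,pifgs] add [rifsa] -> 6 lines: xmfr hrxte kdtl wqx rifsa ucevu
Hunk 2: at line 4 remove [rifsa] add [sczk] -> 6 lines: xmfr hrxte kdtl wqx sczk ucevu
Hunk 3: at line 1 remove [kdtl,wqx] add [adfr,xkuq,ajut] -> 7 lines: xmfr hrxte adfr xkuq ajut sczk ucevu
Hunk 4: at line 1 remove [adfr] add [phzw,dre,qxx] -> 9 lines: xmfr hrxte phzw dre qxx xkuq ajut sczk ucevu
Hunk 5: at line 5 remove [xkuq] add [buymj,oras,apdx] -> 11 lines: xmfr hrxte phzw dre qxx buymj oras apdx ajut sczk ucevu
Hunk 6: at line 8 remove [ajut,sczk] add [noyg,tbopd] -> 11 lines: xmfr hrxte phzw dre qxx buymj oras apdx noyg tbopd ucevu
Hunk 7: at line 5 remove [buymj,oras,apdx] add [xlvv] -> 9 lines: xmfr hrxte phzw dre qxx xlvv noyg tbopd ucevu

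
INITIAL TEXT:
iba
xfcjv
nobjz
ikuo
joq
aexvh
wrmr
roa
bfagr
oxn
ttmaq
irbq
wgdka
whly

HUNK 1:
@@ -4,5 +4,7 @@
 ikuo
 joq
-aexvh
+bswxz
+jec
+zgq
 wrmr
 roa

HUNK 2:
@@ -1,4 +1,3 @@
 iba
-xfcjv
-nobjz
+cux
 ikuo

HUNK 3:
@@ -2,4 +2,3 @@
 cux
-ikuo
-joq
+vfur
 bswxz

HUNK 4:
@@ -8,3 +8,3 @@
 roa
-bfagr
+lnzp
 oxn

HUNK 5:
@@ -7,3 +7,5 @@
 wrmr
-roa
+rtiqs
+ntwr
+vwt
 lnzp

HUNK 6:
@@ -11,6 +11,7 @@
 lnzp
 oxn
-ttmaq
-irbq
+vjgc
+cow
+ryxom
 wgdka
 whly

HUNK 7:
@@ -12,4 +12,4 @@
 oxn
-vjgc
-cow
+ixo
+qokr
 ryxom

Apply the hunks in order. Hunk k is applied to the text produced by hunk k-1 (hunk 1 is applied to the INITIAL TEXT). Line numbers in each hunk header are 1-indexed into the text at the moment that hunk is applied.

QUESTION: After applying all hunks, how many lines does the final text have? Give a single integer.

Hunk 1: at line 4 remove [aexvh] add [bswxz,jec,zgq] -> 16 lines: iba xfcjv nobjz ikuo joq bswxz jec zgq wrmr roa bfagr oxn ttmaq irbq wgdka whly
Hunk 2: at line 1 remove [xfcjv,nobjz] add [cux] -> 15 lines: iba cux ikuo joq bswxz jec zgq wrmr roa bfagr oxn ttmaq irbq wgdka whly
Hunk 3: at line 2 remove [ikuo,joq] add [vfur] -> 14 lines: iba cux vfur bswxz jec zgq wrmr roa bfagr oxn ttmaq irbq wgdka whly
Hunk 4: at line 8 remove [bfagr] add [lnzp] -> 14 lines: iba cux vfur bswxz jec zgq wrmr roa lnzp oxn ttmaq irbq wgdka whly
Hunk 5: at line 7 remove [roa] add [rtiqs,ntwr,vwt] -> 16 lines: iba cux vfur bswxz jec zgq wrmr rtiqs ntwr vwt lnzp oxn ttmaq irbq wgdka whly
Hunk 6: at line 11 remove [ttmaq,irbq] add [vjgc,cow,ryxom] -> 17 lines: iba cux vfur bswxz jec zgq wrmr rtiqs ntwr vwt lnzp oxn vjgc cow ryxom wgdka whly
Hunk 7: at line 12 remove [vjgc,cow] add [ixo,qokr] -> 17 lines: iba cux vfur bswxz jec zgq wrmr rtiqs ntwr vwt lnzp oxn ixo qokr ryxom wgdka whly
Final line count: 17

Answer: 17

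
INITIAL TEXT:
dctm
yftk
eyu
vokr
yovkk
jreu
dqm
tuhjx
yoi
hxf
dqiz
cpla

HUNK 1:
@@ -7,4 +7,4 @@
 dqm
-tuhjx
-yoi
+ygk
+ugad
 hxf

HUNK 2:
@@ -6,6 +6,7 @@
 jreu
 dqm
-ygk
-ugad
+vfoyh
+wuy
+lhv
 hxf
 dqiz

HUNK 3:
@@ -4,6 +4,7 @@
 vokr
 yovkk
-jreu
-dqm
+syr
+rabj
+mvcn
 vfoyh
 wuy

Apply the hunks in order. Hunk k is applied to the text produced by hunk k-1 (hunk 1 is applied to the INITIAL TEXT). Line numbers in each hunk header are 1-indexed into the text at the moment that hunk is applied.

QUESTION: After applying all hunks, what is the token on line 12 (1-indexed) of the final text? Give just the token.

Hunk 1: at line 7 remove [tuhjx,yoi] add [ygk,ugad] -> 12 lines: dctm yftk eyu vokr yovkk jreu dqm ygk ugad hxf dqiz cpla
Hunk 2: at line 6 remove [ygk,ugad] add [vfoyh,wuy,lhv] -> 13 lines: dctm yftk eyu vokr yovkk jreu dqm vfoyh wuy lhv hxf dqiz cpla
Hunk 3: at line 4 remove [jreu,dqm] add [syr,rabj,mvcn] -> 14 lines: dctm yftk eyu vokr yovkk syr rabj mvcn vfoyh wuy lhv hxf dqiz cpla
Final line 12: hxf

Answer: hxf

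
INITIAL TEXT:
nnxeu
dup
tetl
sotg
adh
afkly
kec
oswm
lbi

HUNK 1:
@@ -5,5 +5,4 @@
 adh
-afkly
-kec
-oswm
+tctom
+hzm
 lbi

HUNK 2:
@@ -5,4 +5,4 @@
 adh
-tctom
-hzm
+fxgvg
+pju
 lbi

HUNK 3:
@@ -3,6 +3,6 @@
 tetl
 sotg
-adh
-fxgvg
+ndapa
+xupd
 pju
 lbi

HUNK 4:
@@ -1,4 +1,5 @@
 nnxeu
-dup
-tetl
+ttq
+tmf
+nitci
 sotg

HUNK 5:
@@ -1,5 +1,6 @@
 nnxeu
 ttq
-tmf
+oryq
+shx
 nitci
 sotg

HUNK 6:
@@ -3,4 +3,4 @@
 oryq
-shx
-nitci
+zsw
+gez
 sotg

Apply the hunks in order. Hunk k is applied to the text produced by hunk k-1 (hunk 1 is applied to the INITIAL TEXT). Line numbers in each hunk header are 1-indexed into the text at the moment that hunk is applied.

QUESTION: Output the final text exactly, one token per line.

Hunk 1: at line 5 remove [afkly,kec,oswm] add [tctom,hzm] -> 8 lines: nnxeu dup tetl sotg adh tctom hzm lbi
Hunk 2: at line 5 remove [tctom,hzm] add [fxgvg,pju] -> 8 lines: nnxeu dup tetl sotg adh fxgvg pju lbi
Hunk 3: at line 3 remove [adh,fxgvg] add [ndapa,xupd] -> 8 lines: nnxeu dup tetl sotg ndapa xupd pju lbi
Hunk 4: at line 1 remove [dup,tetl] add [ttq,tmf,nitci] -> 9 lines: nnxeu ttq tmf nitci sotg ndapa xupd pju lbi
Hunk 5: at line 1 remove [tmf] add [oryq,shx] -> 10 lines: nnxeu ttq oryq shx nitci sotg ndapa xupd pju lbi
Hunk 6: at line 3 remove [shx,nitci] add [zsw,gez] -> 10 lines: nnxeu ttq oryq zsw gez sotg ndapa xupd pju lbi

Answer: nnxeu
ttq
oryq
zsw
gez
sotg
ndapa
xupd
pju
lbi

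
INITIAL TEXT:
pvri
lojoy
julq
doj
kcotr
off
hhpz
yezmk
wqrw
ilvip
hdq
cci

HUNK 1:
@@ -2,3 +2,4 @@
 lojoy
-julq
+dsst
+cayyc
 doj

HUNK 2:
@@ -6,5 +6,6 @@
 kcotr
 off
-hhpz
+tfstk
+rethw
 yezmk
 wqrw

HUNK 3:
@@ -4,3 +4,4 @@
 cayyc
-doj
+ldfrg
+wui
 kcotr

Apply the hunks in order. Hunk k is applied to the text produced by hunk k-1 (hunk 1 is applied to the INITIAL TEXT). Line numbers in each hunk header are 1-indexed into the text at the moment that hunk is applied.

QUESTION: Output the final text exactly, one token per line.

Hunk 1: at line 2 remove [julq] add [dsst,cayyc] -> 13 lines: pvri lojoy dsst cayyc doj kcotr off hhpz yezmk wqrw ilvip hdq cci
Hunk 2: at line 6 remove [hhpz] add [tfstk,rethw] -> 14 lines: pvri lojoy dsst cayyc doj kcotr off tfstk rethw yezmk wqrw ilvip hdq cci
Hunk 3: at line 4 remove [doj] add [ldfrg,wui] -> 15 lines: pvri lojoy dsst cayyc ldfrg wui kcotr off tfstk rethw yezmk wqrw ilvip hdq cci

Answer: pvri
lojoy
dsst
cayyc
ldfrg
wui
kcotr
off
tfstk
rethw
yezmk
wqrw
ilvip
hdq
cci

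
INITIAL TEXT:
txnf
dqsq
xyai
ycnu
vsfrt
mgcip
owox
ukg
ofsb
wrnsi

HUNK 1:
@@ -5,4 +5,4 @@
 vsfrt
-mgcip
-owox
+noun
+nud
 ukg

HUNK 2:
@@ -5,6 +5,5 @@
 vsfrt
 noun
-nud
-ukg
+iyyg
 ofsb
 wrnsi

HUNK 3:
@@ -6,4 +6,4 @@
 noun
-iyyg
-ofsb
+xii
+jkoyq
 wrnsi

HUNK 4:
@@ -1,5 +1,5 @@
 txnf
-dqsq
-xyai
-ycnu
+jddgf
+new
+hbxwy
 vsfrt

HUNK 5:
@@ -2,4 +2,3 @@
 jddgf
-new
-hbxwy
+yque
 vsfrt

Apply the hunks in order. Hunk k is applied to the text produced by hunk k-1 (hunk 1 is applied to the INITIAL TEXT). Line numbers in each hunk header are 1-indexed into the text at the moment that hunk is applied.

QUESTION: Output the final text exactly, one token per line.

Answer: txnf
jddgf
yque
vsfrt
noun
xii
jkoyq
wrnsi

Derivation:
Hunk 1: at line 5 remove [mgcip,owox] add [noun,nud] -> 10 lines: txnf dqsq xyai ycnu vsfrt noun nud ukg ofsb wrnsi
Hunk 2: at line 5 remove [nud,ukg] add [iyyg] -> 9 lines: txnf dqsq xyai ycnu vsfrt noun iyyg ofsb wrnsi
Hunk 3: at line 6 remove [iyyg,ofsb] add [xii,jkoyq] -> 9 lines: txnf dqsq xyai ycnu vsfrt noun xii jkoyq wrnsi
Hunk 4: at line 1 remove [dqsq,xyai,ycnu] add [jddgf,new,hbxwy] -> 9 lines: txnf jddgf new hbxwy vsfrt noun xii jkoyq wrnsi
Hunk 5: at line 2 remove [new,hbxwy] add [yque] -> 8 lines: txnf jddgf yque vsfrt noun xii jkoyq wrnsi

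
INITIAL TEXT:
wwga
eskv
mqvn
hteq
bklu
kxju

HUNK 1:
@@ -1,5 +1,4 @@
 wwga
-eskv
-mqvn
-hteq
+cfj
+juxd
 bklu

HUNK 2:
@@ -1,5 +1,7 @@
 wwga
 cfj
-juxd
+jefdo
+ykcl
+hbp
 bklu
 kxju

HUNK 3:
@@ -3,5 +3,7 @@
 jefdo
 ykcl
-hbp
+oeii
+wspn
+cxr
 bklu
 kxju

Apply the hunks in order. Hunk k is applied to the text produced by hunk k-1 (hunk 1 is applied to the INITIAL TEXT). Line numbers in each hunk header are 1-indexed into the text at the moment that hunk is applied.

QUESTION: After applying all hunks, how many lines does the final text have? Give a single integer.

Hunk 1: at line 1 remove [eskv,mqvn,hteq] add [cfj,juxd] -> 5 lines: wwga cfj juxd bklu kxju
Hunk 2: at line 1 remove [juxd] add [jefdo,ykcl,hbp] -> 7 lines: wwga cfj jefdo ykcl hbp bklu kxju
Hunk 3: at line 3 remove [hbp] add [oeii,wspn,cxr] -> 9 lines: wwga cfj jefdo ykcl oeii wspn cxr bklu kxju
Final line count: 9

Answer: 9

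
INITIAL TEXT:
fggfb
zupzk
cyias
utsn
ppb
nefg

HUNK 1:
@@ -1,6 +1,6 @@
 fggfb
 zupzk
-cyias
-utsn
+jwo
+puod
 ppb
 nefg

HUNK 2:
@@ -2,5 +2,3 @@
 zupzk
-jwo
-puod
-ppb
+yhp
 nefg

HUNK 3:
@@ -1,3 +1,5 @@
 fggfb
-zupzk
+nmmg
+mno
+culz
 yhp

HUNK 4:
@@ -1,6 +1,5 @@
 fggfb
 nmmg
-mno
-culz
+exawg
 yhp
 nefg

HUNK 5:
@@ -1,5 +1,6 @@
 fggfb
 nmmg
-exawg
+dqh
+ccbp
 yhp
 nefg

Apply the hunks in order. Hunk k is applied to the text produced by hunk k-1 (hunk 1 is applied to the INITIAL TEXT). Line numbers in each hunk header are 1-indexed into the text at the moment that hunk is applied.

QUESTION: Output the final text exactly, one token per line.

Answer: fggfb
nmmg
dqh
ccbp
yhp
nefg

Derivation:
Hunk 1: at line 1 remove [cyias,utsn] add [jwo,puod] -> 6 lines: fggfb zupzk jwo puod ppb nefg
Hunk 2: at line 2 remove [jwo,puod,ppb] add [yhp] -> 4 lines: fggfb zupzk yhp nefg
Hunk 3: at line 1 remove [zupzk] add [nmmg,mno,culz] -> 6 lines: fggfb nmmg mno culz yhp nefg
Hunk 4: at line 1 remove [mno,culz] add [exawg] -> 5 lines: fggfb nmmg exawg yhp nefg
Hunk 5: at line 1 remove [exawg] add [dqh,ccbp] -> 6 lines: fggfb nmmg dqh ccbp yhp nefg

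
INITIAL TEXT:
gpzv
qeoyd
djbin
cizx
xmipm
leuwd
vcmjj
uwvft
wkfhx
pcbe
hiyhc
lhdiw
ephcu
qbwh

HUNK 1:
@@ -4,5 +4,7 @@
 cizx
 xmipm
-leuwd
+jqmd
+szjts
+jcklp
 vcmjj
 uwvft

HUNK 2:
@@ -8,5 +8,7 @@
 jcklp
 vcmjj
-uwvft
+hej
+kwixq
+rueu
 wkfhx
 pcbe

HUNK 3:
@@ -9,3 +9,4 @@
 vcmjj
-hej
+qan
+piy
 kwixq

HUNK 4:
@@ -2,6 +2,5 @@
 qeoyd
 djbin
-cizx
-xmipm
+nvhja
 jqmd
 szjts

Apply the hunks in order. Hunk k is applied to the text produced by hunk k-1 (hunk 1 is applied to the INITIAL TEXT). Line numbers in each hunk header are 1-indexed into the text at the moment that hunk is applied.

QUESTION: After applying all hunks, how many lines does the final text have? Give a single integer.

Hunk 1: at line 4 remove [leuwd] add [jqmd,szjts,jcklp] -> 16 lines: gpzv qeoyd djbin cizx xmipm jqmd szjts jcklp vcmjj uwvft wkfhx pcbe hiyhc lhdiw ephcu qbwh
Hunk 2: at line 8 remove [uwvft] add [hej,kwixq,rueu] -> 18 lines: gpzv qeoyd djbin cizx xmipm jqmd szjts jcklp vcmjj hej kwixq rueu wkfhx pcbe hiyhc lhdiw ephcu qbwh
Hunk 3: at line 9 remove [hej] add [qan,piy] -> 19 lines: gpzv qeoyd djbin cizx xmipm jqmd szjts jcklp vcmjj qan piy kwixq rueu wkfhx pcbe hiyhc lhdiw ephcu qbwh
Hunk 4: at line 2 remove [cizx,xmipm] add [nvhja] -> 18 lines: gpzv qeoyd djbin nvhja jqmd szjts jcklp vcmjj qan piy kwixq rueu wkfhx pcbe hiyhc lhdiw ephcu qbwh
Final line count: 18

Answer: 18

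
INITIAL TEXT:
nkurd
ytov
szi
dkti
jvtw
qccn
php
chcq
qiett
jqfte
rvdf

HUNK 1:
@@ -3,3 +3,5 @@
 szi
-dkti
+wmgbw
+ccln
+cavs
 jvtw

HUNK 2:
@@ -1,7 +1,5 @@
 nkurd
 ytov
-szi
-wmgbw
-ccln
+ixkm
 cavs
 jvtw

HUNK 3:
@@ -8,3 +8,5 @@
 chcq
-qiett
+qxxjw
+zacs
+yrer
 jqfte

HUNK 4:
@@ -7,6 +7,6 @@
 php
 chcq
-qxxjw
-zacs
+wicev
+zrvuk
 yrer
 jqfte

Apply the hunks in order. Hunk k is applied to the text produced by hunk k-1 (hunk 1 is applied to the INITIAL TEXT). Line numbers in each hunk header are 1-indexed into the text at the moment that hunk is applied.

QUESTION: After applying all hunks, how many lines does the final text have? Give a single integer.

Hunk 1: at line 3 remove [dkti] add [wmgbw,ccln,cavs] -> 13 lines: nkurd ytov szi wmgbw ccln cavs jvtw qccn php chcq qiett jqfte rvdf
Hunk 2: at line 1 remove [szi,wmgbw,ccln] add [ixkm] -> 11 lines: nkurd ytov ixkm cavs jvtw qccn php chcq qiett jqfte rvdf
Hunk 3: at line 8 remove [qiett] add [qxxjw,zacs,yrer] -> 13 lines: nkurd ytov ixkm cavs jvtw qccn php chcq qxxjw zacs yrer jqfte rvdf
Hunk 4: at line 7 remove [qxxjw,zacs] add [wicev,zrvuk] -> 13 lines: nkurd ytov ixkm cavs jvtw qccn php chcq wicev zrvuk yrer jqfte rvdf
Final line count: 13

Answer: 13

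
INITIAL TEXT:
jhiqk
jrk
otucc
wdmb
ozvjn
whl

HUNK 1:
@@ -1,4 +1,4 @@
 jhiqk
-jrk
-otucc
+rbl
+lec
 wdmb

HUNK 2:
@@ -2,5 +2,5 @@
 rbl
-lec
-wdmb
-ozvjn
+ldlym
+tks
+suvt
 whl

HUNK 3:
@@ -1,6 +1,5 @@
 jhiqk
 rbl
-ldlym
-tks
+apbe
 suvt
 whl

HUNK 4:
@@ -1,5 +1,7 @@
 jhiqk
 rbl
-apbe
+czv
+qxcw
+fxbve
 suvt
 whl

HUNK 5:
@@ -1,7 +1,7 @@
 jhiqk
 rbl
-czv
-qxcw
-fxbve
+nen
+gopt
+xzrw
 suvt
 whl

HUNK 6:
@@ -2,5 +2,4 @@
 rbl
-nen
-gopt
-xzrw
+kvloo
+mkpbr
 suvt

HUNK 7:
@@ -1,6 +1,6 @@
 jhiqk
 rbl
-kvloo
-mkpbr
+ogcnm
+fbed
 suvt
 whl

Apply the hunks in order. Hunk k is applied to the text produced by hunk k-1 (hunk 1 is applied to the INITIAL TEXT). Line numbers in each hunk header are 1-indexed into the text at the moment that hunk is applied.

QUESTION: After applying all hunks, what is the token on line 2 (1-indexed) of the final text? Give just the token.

Answer: rbl

Derivation:
Hunk 1: at line 1 remove [jrk,otucc] add [rbl,lec] -> 6 lines: jhiqk rbl lec wdmb ozvjn whl
Hunk 2: at line 2 remove [lec,wdmb,ozvjn] add [ldlym,tks,suvt] -> 6 lines: jhiqk rbl ldlym tks suvt whl
Hunk 3: at line 1 remove [ldlym,tks] add [apbe] -> 5 lines: jhiqk rbl apbe suvt whl
Hunk 4: at line 1 remove [apbe] add [czv,qxcw,fxbve] -> 7 lines: jhiqk rbl czv qxcw fxbve suvt whl
Hunk 5: at line 1 remove [czv,qxcw,fxbve] add [nen,gopt,xzrw] -> 7 lines: jhiqk rbl nen gopt xzrw suvt whl
Hunk 6: at line 2 remove [nen,gopt,xzrw] add [kvloo,mkpbr] -> 6 lines: jhiqk rbl kvloo mkpbr suvt whl
Hunk 7: at line 1 remove [kvloo,mkpbr] add [ogcnm,fbed] -> 6 lines: jhiqk rbl ogcnm fbed suvt whl
Final line 2: rbl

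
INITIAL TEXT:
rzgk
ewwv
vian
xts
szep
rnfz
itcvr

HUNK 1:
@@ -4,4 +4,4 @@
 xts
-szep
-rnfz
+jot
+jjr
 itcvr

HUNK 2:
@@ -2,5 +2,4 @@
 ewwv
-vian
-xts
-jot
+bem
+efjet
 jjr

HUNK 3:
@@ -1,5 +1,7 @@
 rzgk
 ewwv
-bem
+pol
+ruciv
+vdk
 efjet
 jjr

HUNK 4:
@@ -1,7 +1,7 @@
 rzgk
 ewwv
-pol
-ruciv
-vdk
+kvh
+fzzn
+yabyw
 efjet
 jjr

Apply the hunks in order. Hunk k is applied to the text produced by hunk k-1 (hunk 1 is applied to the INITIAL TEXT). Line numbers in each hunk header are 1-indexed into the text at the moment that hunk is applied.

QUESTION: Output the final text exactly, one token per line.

Answer: rzgk
ewwv
kvh
fzzn
yabyw
efjet
jjr
itcvr

Derivation:
Hunk 1: at line 4 remove [szep,rnfz] add [jot,jjr] -> 7 lines: rzgk ewwv vian xts jot jjr itcvr
Hunk 2: at line 2 remove [vian,xts,jot] add [bem,efjet] -> 6 lines: rzgk ewwv bem efjet jjr itcvr
Hunk 3: at line 1 remove [bem] add [pol,ruciv,vdk] -> 8 lines: rzgk ewwv pol ruciv vdk efjet jjr itcvr
Hunk 4: at line 1 remove [pol,ruciv,vdk] add [kvh,fzzn,yabyw] -> 8 lines: rzgk ewwv kvh fzzn yabyw efjet jjr itcvr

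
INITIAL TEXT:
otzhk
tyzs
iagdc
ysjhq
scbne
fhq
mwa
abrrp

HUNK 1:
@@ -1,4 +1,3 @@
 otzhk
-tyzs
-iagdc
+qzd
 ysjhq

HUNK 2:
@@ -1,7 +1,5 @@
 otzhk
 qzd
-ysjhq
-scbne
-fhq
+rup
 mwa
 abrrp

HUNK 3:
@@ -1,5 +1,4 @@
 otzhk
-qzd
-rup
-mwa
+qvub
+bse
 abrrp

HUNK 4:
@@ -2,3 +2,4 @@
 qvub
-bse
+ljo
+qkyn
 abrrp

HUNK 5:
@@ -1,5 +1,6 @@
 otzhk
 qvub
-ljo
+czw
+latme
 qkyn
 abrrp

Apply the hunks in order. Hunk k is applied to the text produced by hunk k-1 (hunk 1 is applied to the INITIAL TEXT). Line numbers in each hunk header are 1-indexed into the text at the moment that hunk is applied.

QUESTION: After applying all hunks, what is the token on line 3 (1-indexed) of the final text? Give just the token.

Hunk 1: at line 1 remove [tyzs,iagdc] add [qzd] -> 7 lines: otzhk qzd ysjhq scbne fhq mwa abrrp
Hunk 2: at line 1 remove [ysjhq,scbne,fhq] add [rup] -> 5 lines: otzhk qzd rup mwa abrrp
Hunk 3: at line 1 remove [qzd,rup,mwa] add [qvub,bse] -> 4 lines: otzhk qvub bse abrrp
Hunk 4: at line 2 remove [bse] add [ljo,qkyn] -> 5 lines: otzhk qvub ljo qkyn abrrp
Hunk 5: at line 1 remove [ljo] add [czw,latme] -> 6 lines: otzhk qvub czw latme qkyn abrrp
Final line 3: czw

Answer: czw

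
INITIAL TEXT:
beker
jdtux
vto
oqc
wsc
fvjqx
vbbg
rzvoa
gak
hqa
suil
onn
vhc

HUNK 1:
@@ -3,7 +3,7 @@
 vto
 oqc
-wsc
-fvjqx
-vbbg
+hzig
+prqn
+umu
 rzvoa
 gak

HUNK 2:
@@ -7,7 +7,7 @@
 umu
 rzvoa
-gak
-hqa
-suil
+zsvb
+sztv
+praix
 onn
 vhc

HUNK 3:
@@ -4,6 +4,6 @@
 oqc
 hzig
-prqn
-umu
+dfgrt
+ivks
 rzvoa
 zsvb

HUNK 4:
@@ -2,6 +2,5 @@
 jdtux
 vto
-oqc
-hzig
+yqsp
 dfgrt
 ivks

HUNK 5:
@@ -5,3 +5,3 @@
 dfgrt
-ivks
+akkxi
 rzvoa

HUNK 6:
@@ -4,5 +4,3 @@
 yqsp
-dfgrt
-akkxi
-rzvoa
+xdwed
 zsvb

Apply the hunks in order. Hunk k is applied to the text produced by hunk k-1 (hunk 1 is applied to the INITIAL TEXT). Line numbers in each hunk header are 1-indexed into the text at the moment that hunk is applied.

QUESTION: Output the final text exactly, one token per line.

Hunk 1: at line 3 remove [wsc,fvjqx,vbbg] add [hzig,prqn,umu] -> 13 lines: beker jdtux vto oqc hzig prqn umu rzvoa gak hqa suil onn vhc
Hunk 2: at line 7 remove [gak,hqa,suil] add [zsvb,sztv,praix] -> 13 lines: beker jdtux vto oqc hzig prqn umu rzvoa zsvb sztv praix onn vhc
Hunk 3: at line 4 remove [prqn,umu] add [dfgrt,ivks] -> 13 lines: beker jdtux vto oqc hzig dfgrt ivks rzvoa zsvb sztv praix onn vhc
Hunk 4: at line 2 remove [oqc,hzig] add [yqsp] -> 12 lines: beker jdtux vto yqsp dfgrt ivks rzvoa zsvb sztv praix onn vhc
Hunk 5: at line 5 remove [ivks] add [akkxi] -> 12 lines: beker jdtux vto yqsp dfgrt akkxi rzvoa zsvb sztv praix onn vhc
Hunk 6: at line 4 remove [dfgrt,akkxi,rzvoa] add [xdwed] -> 10 lines: beker jdtux vto yqsp xdwed zsvb sztv praix onn vhc

Answer: beker
jdtux
vto
yqsp
xdwed
zsvb
sztv
praix
onn
vhc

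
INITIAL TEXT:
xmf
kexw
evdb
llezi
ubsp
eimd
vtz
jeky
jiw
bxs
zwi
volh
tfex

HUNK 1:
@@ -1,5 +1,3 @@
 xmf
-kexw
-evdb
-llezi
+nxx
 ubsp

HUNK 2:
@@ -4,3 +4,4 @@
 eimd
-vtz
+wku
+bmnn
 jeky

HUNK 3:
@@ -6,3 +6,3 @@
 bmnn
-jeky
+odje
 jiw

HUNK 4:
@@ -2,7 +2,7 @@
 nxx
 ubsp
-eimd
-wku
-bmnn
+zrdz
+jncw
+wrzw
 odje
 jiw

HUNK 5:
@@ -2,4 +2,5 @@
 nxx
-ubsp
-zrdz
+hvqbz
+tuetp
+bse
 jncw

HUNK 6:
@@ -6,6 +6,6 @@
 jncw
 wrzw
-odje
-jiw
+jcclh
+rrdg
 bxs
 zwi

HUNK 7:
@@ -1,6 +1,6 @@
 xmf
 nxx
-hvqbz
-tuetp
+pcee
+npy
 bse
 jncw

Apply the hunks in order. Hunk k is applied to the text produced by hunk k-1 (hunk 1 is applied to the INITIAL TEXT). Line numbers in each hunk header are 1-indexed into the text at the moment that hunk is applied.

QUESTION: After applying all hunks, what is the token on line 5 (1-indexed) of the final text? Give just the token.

Answer: bse

Derivation:
Hunk 1: at line 1 remove [kexw,evdb,llezi] add [nxx] -> 11 lines: xmf nxx ubsp eimd vtz jeky jiw bxs zwi volh tfex
Hunk 2: at line 4 remove [vtz] add [wku,bmnn] -> 12 lines: xmf nxx ubsp eimd wku bmnn jeky jiw bxs zwi volh tfex
Hunk 3: at line 6 remove [jeky] add [odje] -> 12 lines: xmf nxx ubsp eimd wku bmnn odje jiw bxs zwi volh tfex
Hunk 4: at line 2 remove [eimd,wku,bmnn] add [zrdz,jncw,wrzw] -> 12 lines: xmf nxx ubsp zrdz jncw wrzw odje jiw bxs zwi volh tfex
Hunk 5: at line 2 remove [ubsp,zrdz] add [hvqbz,tuetp,bse] -> 13 lines: xmf nxx hvqbz tuetp bse jncw wrzw odje jiw bxs zwi volh tfex
Hunk 6: at line 6 remove [odje,jiw] add [jcclh,rrdg] -> 13 lines: xmf nxx hvqbz tuetp bse jncw wrzw jcclh rrdg bxs zwi volh tfex
Hunk 7: at line 1 remove [hvqbz,tuetp] add [pcee,npy] -> 13 lines: xmf nxx pcee npy bse jncw wrzw jcclh rrdg bxs zwi volh tfex
Final line 5: bse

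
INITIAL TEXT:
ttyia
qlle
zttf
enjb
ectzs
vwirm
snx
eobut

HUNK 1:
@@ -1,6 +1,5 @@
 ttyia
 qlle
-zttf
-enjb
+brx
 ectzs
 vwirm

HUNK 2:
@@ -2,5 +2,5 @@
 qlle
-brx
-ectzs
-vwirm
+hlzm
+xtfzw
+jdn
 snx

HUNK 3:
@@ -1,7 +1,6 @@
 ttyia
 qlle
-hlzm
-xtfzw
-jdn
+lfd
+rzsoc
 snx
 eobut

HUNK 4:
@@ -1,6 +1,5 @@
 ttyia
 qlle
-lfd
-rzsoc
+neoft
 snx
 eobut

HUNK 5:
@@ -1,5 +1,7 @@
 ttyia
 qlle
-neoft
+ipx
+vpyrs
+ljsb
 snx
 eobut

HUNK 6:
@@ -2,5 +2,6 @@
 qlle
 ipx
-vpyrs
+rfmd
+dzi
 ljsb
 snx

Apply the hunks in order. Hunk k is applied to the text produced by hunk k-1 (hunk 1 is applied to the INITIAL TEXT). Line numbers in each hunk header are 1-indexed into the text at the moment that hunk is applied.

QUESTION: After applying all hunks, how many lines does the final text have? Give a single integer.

Answer: 8

Derivation:
Hunk 1: at line 1 remove [zttf,enjb] add [brx] -> 7 lines: ttyia qlle brx ectzs vwirm snx eobut
Hunk 2: at line 2 remove [brx,ectzs,vwirm] add [hlzm,xtfzw,jdn] -> 7 lines: ttyia qlle hlzm xtfzw jdn snx eobut
Hunk 3: at line 1 remove [hlzm,xtfzw,jdn] add [lfd,rzsoc] -> 6 lines: ttyia qlle lfd rzsoc snx eobut
Hunk 4: at line 1 remove [lfd,rzsoc] add [neoft] -> 5 lines: ttyia qlle neoft snx eobut
Hunk 5: at line 1 remove [neoft] add [ipx,vpyrs,ljsb] -> 7 lines: ttyia qlle ipx vpyrs ljsb snx eobut
Hunk 6: at line 2 remove [vpyrs] add [rfmd,dzi] -> 8 lines: ttyia qlle ipx rfmd dzi ljsb snx eobut
Final line count: 8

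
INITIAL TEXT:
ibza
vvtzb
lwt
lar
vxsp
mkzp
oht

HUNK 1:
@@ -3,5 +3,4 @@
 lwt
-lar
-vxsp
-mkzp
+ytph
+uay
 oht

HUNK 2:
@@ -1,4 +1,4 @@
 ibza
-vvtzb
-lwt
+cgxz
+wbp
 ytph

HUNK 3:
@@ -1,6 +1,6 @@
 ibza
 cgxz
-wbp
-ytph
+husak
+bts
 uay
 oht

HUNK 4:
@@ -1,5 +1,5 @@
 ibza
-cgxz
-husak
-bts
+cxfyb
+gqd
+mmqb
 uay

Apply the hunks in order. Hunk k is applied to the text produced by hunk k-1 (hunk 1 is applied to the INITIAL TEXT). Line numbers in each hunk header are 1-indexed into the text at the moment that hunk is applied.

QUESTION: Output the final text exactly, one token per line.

Hunk 1: at line 3 remove [lar,vxsp,mkzp] add [ytph,uay] -> 6 lines: ibza vvtzb lwt ytph uay oht
Hunk 2: at line 1 remove [vvtzb,lwt] add [cgxz,wbp] -> 6 lines: ibza cgxz wbp ytph uay oht
Hunk 3: at line 1 remove [wbp,ytph] add [husak,bts] -> 6 lines: ibza cgxz husak bts uay oht
Hunk 4: at line 1 remove [cgxz,husak,bts] add [cxfyb,gqd,mmqb] -> 6 lines: ibza cxfyb gqd mmqb uay oht

Answer: ibza
cxfyb
gqd
mmqb
uay
oht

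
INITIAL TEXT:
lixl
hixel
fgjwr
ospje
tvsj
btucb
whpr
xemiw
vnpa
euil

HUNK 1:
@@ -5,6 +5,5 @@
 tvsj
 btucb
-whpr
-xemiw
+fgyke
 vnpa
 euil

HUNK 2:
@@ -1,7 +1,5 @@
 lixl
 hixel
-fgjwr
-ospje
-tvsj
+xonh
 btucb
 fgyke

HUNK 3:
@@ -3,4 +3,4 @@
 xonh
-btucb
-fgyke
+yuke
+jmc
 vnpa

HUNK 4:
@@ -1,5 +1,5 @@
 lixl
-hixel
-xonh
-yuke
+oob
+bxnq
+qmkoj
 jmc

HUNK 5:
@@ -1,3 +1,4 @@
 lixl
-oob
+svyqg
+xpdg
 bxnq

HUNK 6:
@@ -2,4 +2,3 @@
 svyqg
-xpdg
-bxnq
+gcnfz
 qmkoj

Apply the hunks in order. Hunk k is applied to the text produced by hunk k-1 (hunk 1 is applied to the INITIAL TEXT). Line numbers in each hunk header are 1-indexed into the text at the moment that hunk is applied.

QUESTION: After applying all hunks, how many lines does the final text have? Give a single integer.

Answer: 7

Derivation:
Hunk 1: at line 5 remove [whpr,xemiw] add [fgyke] -> 9 lines: lixl hixel fgjwr ospje tvsj btucb fgyke vnpa euil
Hunk 2: at line 1 remove [fgjwr,ospje,tvsj] add [xonh] -> 7 lines: lixl hixel xonh btucb fgyke vnpa euil
Hunk 3: at line 3 remove [btucb,fgyke] add [yuke,jmc] -> 7 lines: lixl hixel xonh yuke jmc vnpa euil
Hunk 4: at line 1 remove [hixel,xonh,yuke] add [oob,bxnq,qmkoj] -> 7 lines: lixl oob bxnq qmkoj jmc vnpa euil
Hunk 5: at line 1 remove [oob] add [svyqg,xpdg] -> 8 lines: lixl svyqg xpdg bxnq qmkoj jmc vnpa euil
Hunk 6: at line 2 remove [xpdg,bxnq] add [gcnfz] -> 7 lines: lixl svyqg gcnfz qmkoj jmc vnpa euil
Final line count: 7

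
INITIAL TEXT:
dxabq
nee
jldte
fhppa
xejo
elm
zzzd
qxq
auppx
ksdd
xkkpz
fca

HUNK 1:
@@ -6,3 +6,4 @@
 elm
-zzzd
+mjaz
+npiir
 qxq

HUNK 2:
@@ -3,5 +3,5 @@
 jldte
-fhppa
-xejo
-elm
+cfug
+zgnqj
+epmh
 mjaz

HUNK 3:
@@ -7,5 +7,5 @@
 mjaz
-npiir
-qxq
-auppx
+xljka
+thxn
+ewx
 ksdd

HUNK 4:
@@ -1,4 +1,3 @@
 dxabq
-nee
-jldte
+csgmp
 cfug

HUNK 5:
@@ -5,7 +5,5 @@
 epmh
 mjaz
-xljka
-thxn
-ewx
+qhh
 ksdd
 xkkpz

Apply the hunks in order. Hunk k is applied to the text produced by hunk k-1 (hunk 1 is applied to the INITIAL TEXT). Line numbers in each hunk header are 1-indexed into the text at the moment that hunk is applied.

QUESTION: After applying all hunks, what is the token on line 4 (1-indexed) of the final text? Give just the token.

Answer: zgnqj

Derivation:
Hunk 1: at line 6 remove [zzzd] add [mjaz,npiir] -> 13 lines: dxabq nee jldte fhppa xejo elm mjaz npiir qxq auppx ksdd xkkpz fca
Hunk 2: at line 3 remove [fhppa,xejo,elm] add [cfug,zgnqj,epmh] -> 13 lines: dxabq nee jldte cfug zgnqj epmh mjaz npiir qxq auppx ksdd xkkpz fca
Hunk 3: at line 7 remove [npiir,qxq,auppx] add [xljka,thxn,ewx] -> 13 lines: dxabq nee jldte cfug zgnqj epmh mjaz xljka thxn ewx ksdd xkkpz fca
Hunk 4: at line 1 remove [nee,jldte] add [csgmp] -> 12 lines: dxabq csgmp cfug zgnqj epmh mjaz xljka thxn ewx ksdd xkkpz fca
Hunk 5: at line 5 remove [xljka,thxn,ewx] add [qhh] -> 10 lines: dxabq csgmp cfug zgnqj epmh mjaz qhh ksdd xkkpz fca
Final line 4: zgnqj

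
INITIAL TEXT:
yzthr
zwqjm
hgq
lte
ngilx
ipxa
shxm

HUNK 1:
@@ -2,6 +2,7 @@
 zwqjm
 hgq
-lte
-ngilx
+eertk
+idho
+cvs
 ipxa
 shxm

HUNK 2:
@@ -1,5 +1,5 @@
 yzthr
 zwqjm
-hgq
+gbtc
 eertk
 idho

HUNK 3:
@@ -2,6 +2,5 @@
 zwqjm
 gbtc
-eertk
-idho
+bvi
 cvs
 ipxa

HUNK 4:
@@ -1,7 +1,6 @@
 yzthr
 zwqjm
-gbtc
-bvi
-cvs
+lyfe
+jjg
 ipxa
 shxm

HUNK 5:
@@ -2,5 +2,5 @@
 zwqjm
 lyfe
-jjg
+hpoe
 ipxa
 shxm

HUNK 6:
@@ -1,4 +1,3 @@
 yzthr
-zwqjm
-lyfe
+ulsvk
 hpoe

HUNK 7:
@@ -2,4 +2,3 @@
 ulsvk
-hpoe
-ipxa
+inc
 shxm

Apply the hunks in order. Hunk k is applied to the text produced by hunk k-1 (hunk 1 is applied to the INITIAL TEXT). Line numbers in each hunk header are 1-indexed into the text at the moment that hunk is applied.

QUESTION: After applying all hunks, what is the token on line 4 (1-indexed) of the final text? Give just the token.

Hunk 1: at line 2 remove [lte,ngilx] add [eertk,idho,cvs] -> 8 lines: yzthr zwqjm hgq eertk idho cvs ipxa shxm
Hunk 2: at line 1 remove [hgq] add [gbtc] -> 8 lines: yzthr zwqjm gbtc eertk idho cvs ipxa shxm
Hunk 3: at line 2 remove [eertk,idho] add [bvi] -> 7 lines: yzthr zwqjm gbtc bvi cvs ipxa shxm
Hunk 4: at line 1 remove [gbtc,bvi,cvs] add [lyfe,jjg] -> 6 lines: yzthr zwqjm lyfe jjg ipxa shxm
Hunk 5: at line 2 remove [jjg] add [hpoe] -> 6 lines: yzthr zwqjm lyfe hpoe ipxa shxm
Hunk 6: at line 1 remove [zwqjm,lyfe] add [ulsvk] -> 5 lines: yzthr ulsvk hpoe ipxa shxm
Hunk 7: at line 2 remove [hpoe,ipxa] add [inc] -> 4 lines: yzthr ulsvk inc shxm
Final line 4: shxm

Answer: shxm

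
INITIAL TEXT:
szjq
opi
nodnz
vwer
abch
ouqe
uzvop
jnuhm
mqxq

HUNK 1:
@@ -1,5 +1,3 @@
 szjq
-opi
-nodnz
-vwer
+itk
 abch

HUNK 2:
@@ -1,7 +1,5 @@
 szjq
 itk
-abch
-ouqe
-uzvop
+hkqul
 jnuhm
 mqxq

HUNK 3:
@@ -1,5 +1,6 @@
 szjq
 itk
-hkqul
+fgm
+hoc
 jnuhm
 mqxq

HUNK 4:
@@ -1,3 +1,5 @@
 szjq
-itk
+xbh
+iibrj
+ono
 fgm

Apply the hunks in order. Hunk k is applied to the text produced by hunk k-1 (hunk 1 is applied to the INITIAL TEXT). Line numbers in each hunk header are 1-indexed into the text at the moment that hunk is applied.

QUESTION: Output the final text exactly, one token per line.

Answer: szjq
xbh
iibrj
ono
fgm
hoc
jnuhm
mqxq

Derivation:
Hunk 1: at line 1 remove [opi,nodnz,vwer] add [itk] -> 7 lines: szjq itk abch ouqe uzvop jnuhm mqxq
Hunk 2: at line 1 remove [abch,ouqe,uzvop] add [hkqul] -> 5 lines: szjq itk hkqul jnuhm mqxq
Hunk 3: at line 1 remove [hkqul] add [fgm,hoc] -> 6 lines: szjq itk fgm hoc jnuhm mqxq
Hunk 4: at line 1 remove [itk] add [xbh,iibrj,ono] -> 8 lines: szjq xbh iibrj ono fgm hoc jnuhm mqxq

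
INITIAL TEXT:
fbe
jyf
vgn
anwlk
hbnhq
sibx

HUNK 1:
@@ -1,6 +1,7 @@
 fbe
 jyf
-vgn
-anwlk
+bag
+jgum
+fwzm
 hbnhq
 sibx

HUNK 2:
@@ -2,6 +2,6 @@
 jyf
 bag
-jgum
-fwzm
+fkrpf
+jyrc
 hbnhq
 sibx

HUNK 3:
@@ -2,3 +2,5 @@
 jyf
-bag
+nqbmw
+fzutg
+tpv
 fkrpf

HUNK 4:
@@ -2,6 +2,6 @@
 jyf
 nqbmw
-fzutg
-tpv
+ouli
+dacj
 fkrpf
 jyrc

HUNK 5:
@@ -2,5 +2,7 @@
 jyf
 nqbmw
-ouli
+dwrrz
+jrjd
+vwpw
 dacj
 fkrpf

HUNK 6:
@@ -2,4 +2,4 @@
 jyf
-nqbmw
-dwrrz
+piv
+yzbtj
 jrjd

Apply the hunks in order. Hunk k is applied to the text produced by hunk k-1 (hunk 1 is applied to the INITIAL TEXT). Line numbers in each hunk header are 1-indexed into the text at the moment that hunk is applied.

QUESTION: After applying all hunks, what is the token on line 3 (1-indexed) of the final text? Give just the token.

Answer: piv

Derivation:
Hunk 1: at line 1 remove [vgn,anwlk] add [bag,jgum,fwzm] -> 7 lines: fbe jyf bag jgum fwzm hbnhq sibx
Hunk 2: at line 2 remove [jgum,fwzm] add [fkrpf,jyrc] -> 7 lines: fbe jyf bag fkrpf jyrc hbnhq sibx
Hunk 3: at line 2 remove [bag] add [nqbmw,fzutg,tpv] -> 9 lines: fbe jyf nqbmw fzutg tpv fkrpf jyrc hbnhq sibx
Hunk 4: at line 2 remove [fzutg,tpv] add [ouli,dacj] -> 9 lines: fbe jyf nqbmw ouli dacj fkrpf jyrc hbnhq sibx
Hunk 5: at line 2 remove [ouli] add [dwrrz,jrjd,vwpw] -> 11 lines: fbe jyf nqbmw dwrrz jrjd vwpw dacj fkrpf jyrc hbnhq sibx
Hunk 6: at line 2 remove [nqbmw,dwrrz] add [piv,yzbtj] -> 11 lines: fbe jyf piv yzbtj jrjd vwpw dacj fkrpf jyrc hbnhq sibx
Final line 3: piv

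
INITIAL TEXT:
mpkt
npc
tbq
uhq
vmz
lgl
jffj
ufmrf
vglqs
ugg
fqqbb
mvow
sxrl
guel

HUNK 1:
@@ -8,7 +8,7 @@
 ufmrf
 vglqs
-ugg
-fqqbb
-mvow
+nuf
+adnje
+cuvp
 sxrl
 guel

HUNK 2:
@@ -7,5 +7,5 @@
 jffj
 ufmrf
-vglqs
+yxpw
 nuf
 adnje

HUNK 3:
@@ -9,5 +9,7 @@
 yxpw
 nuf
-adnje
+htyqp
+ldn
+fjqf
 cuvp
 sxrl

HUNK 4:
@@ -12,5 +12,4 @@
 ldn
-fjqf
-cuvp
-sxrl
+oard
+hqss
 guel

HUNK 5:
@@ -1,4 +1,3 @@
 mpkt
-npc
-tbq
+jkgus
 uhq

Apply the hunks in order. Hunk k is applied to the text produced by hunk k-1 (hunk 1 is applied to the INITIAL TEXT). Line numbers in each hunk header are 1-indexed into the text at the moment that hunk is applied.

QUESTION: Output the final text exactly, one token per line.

Answer: mpkt
jkgus
uhq
vmz
lgl
jffj
ufmrf
yxpw
nuf
htyqp
ldn
oard
hqss
guel

Derivation:
Hunk 1: at line 8 remove [ugg,fqqbb,mvow] add [nuf,adnje,cuvp] -> 14 lines: mpkt npc tbq uhq vmz lgl jffj ufmrf vglqs nuf adnje cuvp sxrl guel
Hunk 2: at line 7 remove [vglqs] add [yxpw] -> 14 lines: mpkt npc tbq uhq vmz lgl jffj ufmrf yxpw nuf adnje cuvp sxrl guel
Hunk 3: at line 9 remove [adnje] add [htyqp,ldn,fjqf] -> 16 lines: mpkt npc tbq uhq vmz lgl jffj ufmrf yxpw nuf htyqp ldn fjqf cuvp sxrl guel
Hunk 4: at line 12 remove [fjqf,cuvp,sxrl] add [oard,hqss] -> 15 lines: mpkt npc tbq uhq vmz lgl jffj ufmrf yxpw nuf htyqp ldn oard hqss guel
Hunk 5: at line 1 remove [npc,tbq] add [jkgus] -> 14 lines: mpkt jkgus uhq vmz lgl jffj ufmrf yxpw nuf htyqp ldn oard hqss guel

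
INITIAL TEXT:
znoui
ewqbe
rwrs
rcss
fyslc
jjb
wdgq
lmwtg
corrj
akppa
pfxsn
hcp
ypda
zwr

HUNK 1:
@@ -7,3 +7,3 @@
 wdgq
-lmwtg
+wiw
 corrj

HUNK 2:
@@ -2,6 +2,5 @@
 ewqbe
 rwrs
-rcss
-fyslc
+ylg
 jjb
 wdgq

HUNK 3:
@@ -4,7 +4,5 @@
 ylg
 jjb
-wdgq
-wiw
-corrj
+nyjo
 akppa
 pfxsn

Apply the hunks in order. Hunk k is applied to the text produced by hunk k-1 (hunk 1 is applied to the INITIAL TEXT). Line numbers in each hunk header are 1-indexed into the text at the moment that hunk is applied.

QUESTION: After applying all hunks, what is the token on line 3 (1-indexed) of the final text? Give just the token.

Hunk 1: at line 7 remove [lmwtg] add [wiw] -> 14 lines: znoui ewqbe rwrs rcss fyslc jjb wdgq wiw corrj akppa pfxsn hcp ypda zwr
Hunk 2: at line 2 remove [rcss,fyslc] add [ylg] -> 13 lines: znoui ewqbe rwrs ylg jjb wdgq wiw corrj akppa pfxsn hcp ypda zwr
Hunk 3: at line 4 remove [wdgq,wiw,corrj] add [nyjo] -> 11 lines: znoui ewqbe rwrs ylg jjb nyjo akppa pfxsn hcp ypda zwr
Final line 3: rwrs

Answer: rwrs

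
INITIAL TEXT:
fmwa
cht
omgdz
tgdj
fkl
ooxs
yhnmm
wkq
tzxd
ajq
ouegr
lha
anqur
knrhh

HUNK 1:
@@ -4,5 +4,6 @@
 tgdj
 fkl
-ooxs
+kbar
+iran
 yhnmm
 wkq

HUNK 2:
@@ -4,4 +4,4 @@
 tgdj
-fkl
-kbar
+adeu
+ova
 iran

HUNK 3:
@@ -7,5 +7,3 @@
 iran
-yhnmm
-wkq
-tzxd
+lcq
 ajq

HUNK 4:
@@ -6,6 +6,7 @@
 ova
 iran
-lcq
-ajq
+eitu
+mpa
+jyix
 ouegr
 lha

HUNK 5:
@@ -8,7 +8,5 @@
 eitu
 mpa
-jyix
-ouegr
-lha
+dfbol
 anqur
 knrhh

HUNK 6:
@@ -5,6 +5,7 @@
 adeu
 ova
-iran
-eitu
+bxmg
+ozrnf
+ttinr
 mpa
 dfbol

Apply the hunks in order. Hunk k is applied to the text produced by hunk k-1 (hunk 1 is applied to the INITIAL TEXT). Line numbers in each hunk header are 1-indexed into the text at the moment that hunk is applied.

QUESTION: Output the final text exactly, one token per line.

Answer: fmwa
cht
omgdz
tgdj
adeu
ova
bxmg
ozrnf
ttinr
mpa
dfbol
anqur
knrhh

Derivation:
Hunk 1: at line 4 remove [ooxs] add [kbar,iran] -> 15 lines: fmwa cht omgdz tgdj fkl kbar iran yhnmm wkq tzxd ajq ouegr lha anqur knrhh
Hunk 2: at line 4 remove [fkl,kbar] add [adeu,ova] -> 15 lines: fmwa cht omgdz tgdj adeu ova iran yhnmm wkq tzxd ajq ouegr lha anqur knrhh
Hunk 3: at line 7 remove [yhnmm,wkq,tzxd] add [lcq] -> 13 lines: fmwa cht omgdz tgdj adeu ova iran lcq ajq ouegr lha anqur knrhh
Hunk 4: at line 6 remove [lcq,ajq] add [eitu,mpa,jyix] -> 14 lines: fmwa cht omgdz tgdj adeu ova iran eitu mpa jyix ouegr lha anqur knrhh
Hunk 5: at line 8 remove [jyix,ouegr,lha] add [dfbol] -> 12 lines: fmwa cht omgdz tgdj adeu ova iran eitu mpa dfbol anqur knrhh
Hunk 6: at line 5 remove [iran,eitu] add [bxmg,ozrnf,ttinr] -> 13 lines: fmwa cht omgdz tgdj adeu ova bxmg ozrnf ttinr mpa dfbol anqur knrhh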